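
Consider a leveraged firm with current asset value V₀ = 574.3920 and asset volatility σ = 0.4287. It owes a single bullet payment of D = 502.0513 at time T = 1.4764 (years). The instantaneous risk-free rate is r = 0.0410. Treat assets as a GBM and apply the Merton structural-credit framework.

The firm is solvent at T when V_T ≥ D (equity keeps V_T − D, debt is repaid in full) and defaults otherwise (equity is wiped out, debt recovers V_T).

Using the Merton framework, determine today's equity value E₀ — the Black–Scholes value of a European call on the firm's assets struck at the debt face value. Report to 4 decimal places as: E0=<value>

Equity is a call on the firm's assets struck at D = 502.0513:
d₁ = [ln(V₀/D) + (r + σ²/2)T] / (σ√T)
   = [ln(574.3920/502.0513) + (0.0410 + 0.5·0.4287²)·1.4764] / (0.4287·√1.4764)
   = [0.134610 + 0.196202] / 0.520901 = 0.635075
d₂ = d₁ − σ√T = 0.635075 − 0.520901 = 0.114173
N(d₁) = 0.737310,  N(d₂) = 0.545450,  e^(−rT) = 0.941263
E₀ = V₀·N(d₁) − D·e^(−rT)·N(d₂)
   = 574.3920·0.737310 − 502.0513·0.941263·0.545450 = 165.745958

E0=165.7460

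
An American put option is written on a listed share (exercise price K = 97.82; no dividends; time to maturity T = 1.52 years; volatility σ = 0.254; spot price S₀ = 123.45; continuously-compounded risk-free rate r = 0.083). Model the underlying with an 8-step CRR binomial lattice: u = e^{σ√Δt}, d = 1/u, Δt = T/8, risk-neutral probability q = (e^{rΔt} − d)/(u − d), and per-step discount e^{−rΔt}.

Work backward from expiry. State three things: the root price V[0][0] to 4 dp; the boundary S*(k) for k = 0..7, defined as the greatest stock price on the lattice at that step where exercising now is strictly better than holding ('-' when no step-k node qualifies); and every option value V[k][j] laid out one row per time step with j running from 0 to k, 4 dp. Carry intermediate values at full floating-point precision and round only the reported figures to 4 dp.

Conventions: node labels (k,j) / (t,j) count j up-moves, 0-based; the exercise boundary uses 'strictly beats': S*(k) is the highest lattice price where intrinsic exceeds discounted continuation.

Δt=0.19000, u=1.11708, d=0.89519, q=0.54399, disc=e^(-rΔt)=0.98435
k=8 terminal: V=max(K-S,0) → 46.9075 34.2882 18.5411 0.0000 0.0000 0.0000 0.0000 0.0000 0.0000
k=7: j=0 S=56.8732 intr=40.9468 cont=39.4163 V=40.9468[EX]; j=1 S=70.9699 intr=26.8501 cont=25.3196 V=26.8501[EX]; j=2 S=88.5607 intr=9.2593 cont=8.3227 V=9.2593[EX]; j=3 S=110.5116 intr=0.0000 cont=0.0000 V=0.0000[hold]; j=4 S=137.9032 intr=0.0000 cont=0.0000 V=0.0000[hold]; j=5 S=172.0843 intr=0.0000 cont=0.0000 V=0.0000[hold]; j=6 S=214.7375 intr=0.0000 cont=0.0000 V=0.0000[hold]; j=7 S=267.9629 intr=0.0000 cont=0.0000 V=0.0000[hold]  S*(7)=88.5607
k=6: j=0 S=63.5318 intr=34.2882 cont=32.7577 V=34.2882[EX]; j=1 S=79.2789 intr=18.5411 cont=17.0106 V=18.5411[EX]; j=2 S=98.9292 intr=0.0000 cont=4.1563 V=4.1563[hold]; j=3 S=123.4500 intr=0.0000 cont=0.0000 V=0.0000[hold]; j=4 S=154.0486 intr=0.0000 cont=0.0000 V=0.0000[hold]; j=5 S=192.2315 intr=0.0000 cont=0.0000 V=0.0000[hold]; j=6 S=239.8785 intr=0.0000 cont=0.0000 V=0.0000[hold]  S*(6)=79.2789
k=5: j=0 S=70.9699 intr=26.8501 cont=25.3196 V=26.8501[EX]; j=1 S=88.5607 intr=9.2593 cont=10.5483 V=10.5483[hold]; j=2 S=110.5116 intr=0.0000 cont=1.8657 V=1.8657[hold]; j=3 S=137.9032 intr=0.0000 cont=0.0000 V=0.0000[hold]; j=4 S=172.0843 intr=0.0000 cont=0.0000 V=0.0000[hold]; j=5 S=214.7375 intr=0.0000 cont=0.0000 V=0.0000[hold]  S*(5)=70.9699
k=4: j=0 S=79.2789 intr=18.5411 cont=17.7008 V=18.5411[EX]; j=1 S=98.9292 intr=0.0000 cont=5.7339 V=5.7339[hold]; j=2 S=123.4500 intr=0.0000 cont=0.8375 V=0.8375[hold]; j=3 S=154.0486 intr=0.0000 cont=0.0000 V=0.0000[hold]; j=4 S=192.2315 intr=0.0000 cont=0.0000 V=0.0000[hold]  S*(4)=79.2789
k=3: j=0 S=88.5607 intr=9.2593 cont=11.3931 V=11.3931[hold]; j=1 S=110.5116 intr=0.0000 cont=3.0223 V=3.0223[hold]; j=2 S=137.9032 intr=0.0000 cont=0.3759 V=0.3759[hold]; j=3 S=172.0843 intr=0.0000 cont=0.0000 V=0.0000[hold]  S*(3)=-
k=2: j=0 S=98.9292 intr=0.0000 cont=6.7325 V=6.7325[hold]; j=1 S=123.4500 intr=0.0000 cont=1.5579 V=1.5579[hold]; j=2 S=154.0486 intr=0.0000 cont=0.1687 V=0.1687[hold]  S*(2)=-
k=1: j=0 S=110.5116 intr=0.0000 cont=3.8563 V=3.8563[hold]; j=1 S=137.9032 intr=0.0000 cont=0.7897 V=0.7897[hold]  S*(1)=-
k=0: j=0 S=123.4500 intr=0.0000 cont=2.1539 V=2.1539[hold]  S*(0)=-

price = 2.1539
boundary = - - - - 79.2789 70.9699 79.2789 88.5607
tree:
2.1539
3.8563 0.7897
6.7325 1.5579 0.1687
11.3931 3.0223 0.3759 0.0000
18.5411 5.7339 0.8375 0.0000 0.0000
26.8501 10.5483 1.8657 0.0000 0.0000 0.0000
34.2882 18.5411 4.1563 0.0000 0.0000 0.0000 0.0000
40.9468 26.8501 9.2593 0.0000 0.0000 0.0000 0.0000 0.0000
46.9075 34.2882 18.5411 0.0000 0.0000 0.0000 0.0000 0.0000 0.0000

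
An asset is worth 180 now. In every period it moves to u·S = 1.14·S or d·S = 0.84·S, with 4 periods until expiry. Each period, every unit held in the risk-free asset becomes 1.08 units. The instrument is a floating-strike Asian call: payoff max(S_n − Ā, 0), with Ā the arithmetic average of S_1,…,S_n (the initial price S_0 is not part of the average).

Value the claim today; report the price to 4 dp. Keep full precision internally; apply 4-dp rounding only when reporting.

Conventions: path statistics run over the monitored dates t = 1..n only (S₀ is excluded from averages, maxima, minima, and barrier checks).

price = 21.3759

No-arbitrage gives p* = (R−d)/(u−d) = 0.8000: enumerate every path, weight its payoff by its p*-probability, and discount by R^4.
Enumerate all 2^4 = 16 price paths (U = up ×1.14, D = down ×0.84); each path with k up-moves has probability p*^k·(1−p*)^(4−k).
DDDD: Ā=118.6279, payoff=0.0000, prob=0.001600
UDDD: Ā=160.9950, payoff=0.0000, prob=0.006400
DUDD: Ā=147.4950, payoff=0.0000, prob=0.006400
UUDD: Ā=200.1718, payoff=0.0000, prob=0.025600
DDUD: Ā=136.1550, payoff=0.0000, prob=0.006400
UDUD: Ā=184.7818, payoff=0.0000, prob=0.025600
DUUD: Ā=171.2818, payoff=0.0000, prob=0.025600
UUUD: Ā=232.4538, payoff=0.0000, prob=0.102400
DDDU: Ā=126.6294, payoff=0.0000, prob=0.006400
UDDU: Ā=171.8542, payoff=0.0000, prob=0.025600
DUDU: Ā=158.3542, payoff=6.7054, prob=0.025600
UUDU: Ā=214.9092, payoff=9.1002, prob=0.102400
DDUU: Ā=147.0142, payoff=18.0454, prob=0.025600
UDUU: Ā=199.5192, payoff=24.4902, prob=0.102400
DUUU: Ā=186.0192, payoff=37.9902, prob=0.102400
UUUU: Ā=252.4547, payoff=51.5581, prob=0.409600
Price = Σ prob·payoff / R^4 = 29.081693 / 1.360489 = 21.3759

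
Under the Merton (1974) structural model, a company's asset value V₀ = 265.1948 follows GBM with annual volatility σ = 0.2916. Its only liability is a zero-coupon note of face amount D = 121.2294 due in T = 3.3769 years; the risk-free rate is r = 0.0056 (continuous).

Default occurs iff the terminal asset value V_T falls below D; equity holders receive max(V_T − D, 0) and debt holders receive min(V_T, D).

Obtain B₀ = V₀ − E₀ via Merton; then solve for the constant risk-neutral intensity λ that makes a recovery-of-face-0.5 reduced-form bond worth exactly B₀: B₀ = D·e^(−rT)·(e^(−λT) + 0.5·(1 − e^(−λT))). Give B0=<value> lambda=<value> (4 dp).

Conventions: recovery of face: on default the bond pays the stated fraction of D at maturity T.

Apply the equity-as-call identities (strike 121.2294, horizon 3.3769 years):
d₁ = [ln(V₀/D) + (r + σ²/2)T] / (σ√T)
   = [ln(265.1948/121.2294) + (0.0056 + 0.5·0.2916²)·3.3769] / (0.2916·√3.3769)
   = [0.782780 + 0.162480] / 0.535854 = 1.764026
d₂ = d₁ − σ√T = 1.764026 − 0.535854 = 1.228171
N(d₁) = 0.961136,  N(d₂) = 0.890309,  e^(−rT) = 0.981267
E₀ = V₀·N(d₁) − D·e^(−rT)·N(d₂)
   = 265.1948·0.961136 − 121.2294·0.981267·0.890309 = 148.978603
B₀ = V₀ − E₀ = 265.1948 − 148.978603 = 116.216197
e^(−λT) = (B₀·e^(rT)/D − 0.5)/(1 − 0.5) = (116.2162·1.019091/121.2294 − 0.5)/0.5 = 0.95389624
λ = −ln(0.95389624)/3.3769 = 0.013977

B0=116.2162 lambda=0.0140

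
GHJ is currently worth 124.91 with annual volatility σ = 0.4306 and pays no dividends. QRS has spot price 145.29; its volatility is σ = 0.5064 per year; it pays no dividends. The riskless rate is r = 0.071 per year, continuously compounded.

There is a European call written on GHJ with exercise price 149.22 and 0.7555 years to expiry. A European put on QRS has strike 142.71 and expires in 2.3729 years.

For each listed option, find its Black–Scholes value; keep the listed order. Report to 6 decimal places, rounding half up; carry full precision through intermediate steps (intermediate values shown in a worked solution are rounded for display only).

price(GHJ call K=149.22) = 12.574267
price(QRS put K=142.71) = 29.076724

[GHJ call K=149.22]
σ√T = 0.4306·√0.7555 = 0.374275
d₁ = (ln(S/K) + (r+σ²/2)T) / (σ√T) = (ln(124.91/149.22) + (0.071+0.4306²/2)·0.7555) / 0.374275 = (-0.177828 + 0.123682) / 0.374275 = -0.144671
d₂ = d₁ − σ√T = -0.144671 − 0.374275 = -0.518946
e^{−rT} = 0.947773
N(d₁) = 0.442485,  N(d₂) = 0.301899
price = S·N(d₁) − K·e^{−rT}·N(d₂) = 55.270851 − 42.696584 = 12.574267
[QRS put K=142.71]
σ√T = 0.5064·√2.3729 = 0.780070
d₁ = (ln(S/K) + (r+σ²/2)T) / (σ√T) = (ln(145.29/142.71) + (0.071+0.5064²/2)·2.3729) / 0.780070 = (0.017917 + 0.472730) / 0.780070 = 0.628979
d₂ = d₁ − σ√T = 0.628979 − 0.780070 = -0.151091
e^{−rT} = 0.844952
N(−d₁) = 0.264681,  N(−d₂) = 0.560048
price = K·e^{−rT}·N(−d₂) − S·N(−d₁) = 67.532287 − 38.455564 = 29.076724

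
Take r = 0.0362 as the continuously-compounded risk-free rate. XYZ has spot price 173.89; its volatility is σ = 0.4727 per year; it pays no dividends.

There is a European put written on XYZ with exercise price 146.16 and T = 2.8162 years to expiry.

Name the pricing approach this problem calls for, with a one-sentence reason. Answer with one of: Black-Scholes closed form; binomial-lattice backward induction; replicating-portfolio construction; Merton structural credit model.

framework: Black-Scholes closed form

Key observation: with XYZ following a GBM at constant σ and r, the European put struck at 146.16 prices in closed form — nothing here needs a stepwise model or a balance sheet.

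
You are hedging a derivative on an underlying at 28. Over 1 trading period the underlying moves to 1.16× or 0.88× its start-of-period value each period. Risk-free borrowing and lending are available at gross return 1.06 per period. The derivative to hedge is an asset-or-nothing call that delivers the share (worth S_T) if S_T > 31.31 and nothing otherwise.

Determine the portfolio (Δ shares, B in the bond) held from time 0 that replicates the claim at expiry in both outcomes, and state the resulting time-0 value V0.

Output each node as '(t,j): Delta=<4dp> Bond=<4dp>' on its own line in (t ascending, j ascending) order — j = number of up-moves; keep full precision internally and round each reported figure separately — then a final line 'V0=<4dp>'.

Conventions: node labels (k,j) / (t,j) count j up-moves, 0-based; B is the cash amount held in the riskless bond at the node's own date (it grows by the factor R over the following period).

Since d<R<u, set p* = (R−d)/(u−d) = 0.6429; price each node as the discounted p*-expectation of its children.
Payoffs at expiry: V(1,0)=0.0000, V(1,1)=32.4800
Node (0,0) S=28.0000: V=(p*·32.4800+(1−p*)·0.0000)/1.06=19.6981; Δ=(32.4800−0.0000)/(32.4800−24.6400)=4.1429; B=V−Δ·S=-96.3019
Check: Δ(0,0)·S0 + B(0,0) = 19.6981 = V0.

(0,0): Delta=4.1429 Bond=-96.3019
V0=19.6981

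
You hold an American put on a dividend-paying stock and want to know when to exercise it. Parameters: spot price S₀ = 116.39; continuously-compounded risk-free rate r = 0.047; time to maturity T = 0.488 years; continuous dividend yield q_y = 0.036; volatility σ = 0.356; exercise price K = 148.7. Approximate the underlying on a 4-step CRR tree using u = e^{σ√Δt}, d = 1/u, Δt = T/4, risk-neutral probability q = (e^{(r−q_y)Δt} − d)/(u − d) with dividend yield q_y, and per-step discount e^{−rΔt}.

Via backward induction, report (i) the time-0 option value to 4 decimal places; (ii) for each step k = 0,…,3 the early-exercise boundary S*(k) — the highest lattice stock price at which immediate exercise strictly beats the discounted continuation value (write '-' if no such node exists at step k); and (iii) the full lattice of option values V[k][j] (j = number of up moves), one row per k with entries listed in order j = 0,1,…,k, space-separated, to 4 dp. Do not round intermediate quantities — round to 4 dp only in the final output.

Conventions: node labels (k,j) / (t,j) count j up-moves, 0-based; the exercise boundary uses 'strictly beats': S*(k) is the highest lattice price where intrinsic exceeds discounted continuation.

Δt=0.12200, u=1.13241, d=0.88307, q=0.47434, disc=e^(-rΔt)=0.99428
k=4 terminal: V=max(K-S,0) → 77.9208 57.9366 32.3100 0.0000 0.0000
k=3: j=0 S=80.1508 intr=68.5492 cont=68.0502 V=68.5492[EX]; j=1 S=102.7811 intr=45.9189 cont=45.5192 V=45.9189[EX]; j=2 S=131.8009 intr=16.8991 cont=16.8870 V=16.8991[EX]; j=3 S=169.0142 intr=0.0000 cont=0.0000 V=0.0000[hold]  S*(3)=131.8009
k=2: j=0 S=90.7634 intr=57.9366 cont=57.4842 V=57.9366[EX]; j=1 S=116.3900 intr=32.3100 cont=31.9699 V=32.3100[EX]; j=2 S=149.2522 intr=0.0000 cont=8.8324 V=8.8324[hold]  S*(2)=116.3900
k=1: j=0 S=102.7811 intr=45.9189 cont=45.5192 V=45.9189[EX]; j=1 S=131.8009 intr=16.8991 cont=21.0526 V=21.0526[hold]  S*(1)=102.7811
k=0: j=0 S=116.3900 intr=32.3100 cont=33.9287 V=33.9287[hold]  S*(0)=-

price = 33.9287
boundary = - 102.7811 116.3900 131.8009
tree:
33.9287
45.9189 21.0526
57.9366 32.3100 8.8324
68.5492 45.9189 16.8991 0.0000
77.9208 57.9366 32.3100 0.0000 0.0000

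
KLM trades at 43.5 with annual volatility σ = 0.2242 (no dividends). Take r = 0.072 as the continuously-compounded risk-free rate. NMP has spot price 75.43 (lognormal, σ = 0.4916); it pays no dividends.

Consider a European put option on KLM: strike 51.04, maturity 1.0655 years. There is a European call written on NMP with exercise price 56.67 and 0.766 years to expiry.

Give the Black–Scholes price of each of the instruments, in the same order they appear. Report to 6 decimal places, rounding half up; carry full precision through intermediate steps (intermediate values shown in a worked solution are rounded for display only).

price(KLM put K=51.04) = 6.331832
price(NMP call K=56.67) = 25.087218

[KLM put K=51.04]
σ√T = 0.2242·√1.0655 = 0.231426
d₁ = (ln(S/K) + (r+σ²/2)T) / (σ√T) = (ln(43.5/51.04) + (0.072+0.2242²/2)·1.0655) / 0.231426 = (-0.159849 + 0.103495) / 0.231426 = -0.243506
d₂ = d₁ − σ√T = -0.243506 − 0.231426 = -0.474932
e^{−rT} = 0.926153
N(−d₁) = 0.596193,  N(−d₂) = 0.682582
price = K·e^{−rT}·N(−d₂) − S·N(−d₁) = 32.266243 − 25.934410 = 6.331832
[NMP call K=56.67]
σ√T = 0.4916·√0.766 = 0.430255
d₁ = (ln(S/K) + (r+σ²/2)T) / (σ√T) = (ln(75.43/56.67) + (0.072+0.4916²/2)·0.766) / 0.430255 = (0.285960 + 0.147712) / 0.430255 = 1.007941
d₂ = d₁ − σ√T = 1.007941 − 0.430255 = 0.577686
e^{−rT} = 0.946341
N(d₁) = 0.843259,  N(d₂) = 0.718262
price = S·N(d₁) − K·e^{−rT}·N(d₂) = 63.606994 − 38.519776 = 25.087218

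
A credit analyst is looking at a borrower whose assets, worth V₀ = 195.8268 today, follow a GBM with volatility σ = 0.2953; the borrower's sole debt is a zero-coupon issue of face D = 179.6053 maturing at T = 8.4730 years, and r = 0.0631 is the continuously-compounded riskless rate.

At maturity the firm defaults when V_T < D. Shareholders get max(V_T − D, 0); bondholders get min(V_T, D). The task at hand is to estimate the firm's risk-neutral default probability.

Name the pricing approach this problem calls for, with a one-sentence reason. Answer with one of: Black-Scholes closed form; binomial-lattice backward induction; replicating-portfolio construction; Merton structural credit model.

framework: Merton structural credit model

Key observation: assets follow a GBM and default happens iff V_T < 179.6053; valuing claims on that split (equity as a call, risky debt as the residual) is the structural model's definition.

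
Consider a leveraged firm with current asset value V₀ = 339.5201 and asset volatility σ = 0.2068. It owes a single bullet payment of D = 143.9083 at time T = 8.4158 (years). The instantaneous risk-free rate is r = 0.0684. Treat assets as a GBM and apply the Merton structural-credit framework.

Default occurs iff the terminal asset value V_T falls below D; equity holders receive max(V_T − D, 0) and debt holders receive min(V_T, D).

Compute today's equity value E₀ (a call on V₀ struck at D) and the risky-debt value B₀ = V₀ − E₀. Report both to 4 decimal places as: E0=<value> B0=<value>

E0=258.8625 B0=80.6576

Equity is a call on the firm's assets struck at D = 143.9083:
d₁ = [ln(V₀/D) + (r + σ²/2)T] / (σ√T)
   = [ln(339.5201/143.9083) + (0.0684 + 0.5·0.2068²)·8.4158] / (0.2068·√8.4158)
   = [0.858357 + 0.755597] / 0.599927 = 2.690251
d₂ = d₁ − σ√T = 2.690251 − 0.599927 = 2.090324
N(d₁) = 0.996430,  N(d₂) = 0.981706,  e^(−rT) = 0.562344
E₀ = V₀·N(d₁) − D·e^(−rT)·N(d₂)
   = 339.5201·0.996430 − 143.9083·0.562344·0.981706 = 258.862497
B₀ = V₀ − E₀ = 339.5201 − 258.862497 = 80.657603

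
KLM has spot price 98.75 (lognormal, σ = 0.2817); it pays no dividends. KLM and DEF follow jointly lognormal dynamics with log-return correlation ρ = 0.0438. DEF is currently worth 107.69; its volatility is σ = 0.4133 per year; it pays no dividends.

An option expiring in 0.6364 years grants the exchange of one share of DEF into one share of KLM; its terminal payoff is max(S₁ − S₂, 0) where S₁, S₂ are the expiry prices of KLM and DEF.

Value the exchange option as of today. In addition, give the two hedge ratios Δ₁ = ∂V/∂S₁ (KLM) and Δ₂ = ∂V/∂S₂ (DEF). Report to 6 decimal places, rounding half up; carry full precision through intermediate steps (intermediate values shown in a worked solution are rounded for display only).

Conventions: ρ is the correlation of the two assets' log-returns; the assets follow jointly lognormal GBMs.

exchange price = 11.906906
Δ1 = 0.489480
Δ2 = -0.338279

σ_eff = √(σ₁² + σ₂² − 2ρσ₁σ₂) = √(0.2817² + 0.4133² − 2·0.0438·0.2817·0.4133) = 0.489870
d₁ = (ln(S₁/S₂) + (q₂ − q₁ + σ_eff²/2)T) / (σ_eff√T) = (ln(98.75/107.69) + (0.0 − 0.0 + 0.119986)·0.6364) / 0.390792 = -0.026372
d₂ = d₁ − σ_eff√T = -0.026372 − 0.390792 = -0.417164
N(d₁) = 0.489480,  N(d₂) = 0.338279
V = S₁·e^{−q₁T}·N(d₁) − S₂·e^{−q₂T}·N(d₂) = 48.336181 − 36.429274 = 11.906906
Key observation: pricing in DEF-units makes this a unit-strike call on the ratio S₁/S₂ — the risk-free rate cancels and cannot affect the value.
Δ₁ = e^{−q₁T}·N(d₁) = 0.489480;  Δ₂ = −e^{−q₂T}·N(d₂) = -0.338279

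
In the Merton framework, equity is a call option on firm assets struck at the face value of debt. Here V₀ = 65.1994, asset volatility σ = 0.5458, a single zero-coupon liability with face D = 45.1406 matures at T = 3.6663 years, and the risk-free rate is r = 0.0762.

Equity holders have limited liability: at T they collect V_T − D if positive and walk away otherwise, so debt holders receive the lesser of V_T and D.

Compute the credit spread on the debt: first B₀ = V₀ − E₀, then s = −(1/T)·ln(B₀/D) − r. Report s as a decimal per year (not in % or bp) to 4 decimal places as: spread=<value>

Work the structural quantities from V₀ = 65.1994 against face 45.1406:
d₁ = [ln(V₀/D) + (r + σ²/2)T] / (σ√T)
   = [ln(65.1994/45.1406) + (0.0762 + 0.5·0.5458²)·3.6663] / (0.5458·√3.6663)
   = [0.367668 + 0.825463] / 1.045075 = 1.141670
d₂ = d₁ − σ√T = 1.141670 − 1.045075 = 0.096595
N(d₁) = 0.873204,  N(d₂) = 0.538476,  e^(−rT) = 0.756258
E₀ = V₀·N(d₁) − D·e^(−rT)·N(d₂)
   = 65.1994·0.873204 − 45.1406·0.756258·0.538476 = 38.549932
B₀ = V₀ − E₀ = 65.1994 − 38.549932 = 26.649468
spread = −(1/T)·ln(B₀/D) − r = −(1/3.6663)·ln(26.649468/45.1406) − 0.0762 = 0.06754516

spread=0.0675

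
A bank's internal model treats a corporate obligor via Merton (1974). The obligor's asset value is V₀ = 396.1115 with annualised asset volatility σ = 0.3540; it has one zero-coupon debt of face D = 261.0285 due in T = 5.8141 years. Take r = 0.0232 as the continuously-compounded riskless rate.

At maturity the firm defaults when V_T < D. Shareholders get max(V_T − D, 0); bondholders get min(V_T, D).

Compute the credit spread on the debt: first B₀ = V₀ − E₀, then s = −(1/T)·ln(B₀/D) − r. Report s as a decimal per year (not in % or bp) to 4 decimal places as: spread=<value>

Work the structural quantities from V₀ = 396.1115 against face 261.0285:
d₁ = [ln(V₀/D) + (r + σ²/2)T] / (σ√T)
   = [ln(396.1115/261.0285) + (0.0232 + 0.5·0.3540²)·5.8141] / (0.3540·√5.8141)
   = [0.417066 + 0.499187] / 0.853581 = 1.073423
d₂ = d₁ − σ√T = 1.073423 − 0.853581 = 0.219843
N(d₁) = 0.858459,  N(d₂) = 0.587003,  e^(−rT) = 0.873815
E₀ = V₀·N(d₁) − D·e^(−rT)·N(d₂)
   = 396.1115·0.858459 − 261.0285·0.873815·0.587003 = 206.155784
B₀ = V₀ − E₀ = 396.1115 − 206.155784 = 189.955716
spread = −(1/T)·ln(B₀/D) − r = −(1/5.8141)·ln(189.955716/261.0285) − 0.0232 = 0.03146687

spread=0.0315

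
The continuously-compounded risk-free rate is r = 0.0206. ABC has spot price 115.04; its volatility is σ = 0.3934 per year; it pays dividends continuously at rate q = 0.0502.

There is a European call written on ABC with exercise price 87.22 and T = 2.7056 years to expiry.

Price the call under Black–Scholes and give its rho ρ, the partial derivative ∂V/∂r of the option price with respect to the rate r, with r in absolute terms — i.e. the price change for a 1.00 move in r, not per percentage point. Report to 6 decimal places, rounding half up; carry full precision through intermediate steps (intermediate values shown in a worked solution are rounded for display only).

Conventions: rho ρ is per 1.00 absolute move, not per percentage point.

σ√T = 0.3934·√2.7056 = 0.647092
d₁ = (ln(S/K) + (r−q+σ²/2)T) / (σ√T) = (ln(115.04/87.22) + (0.0206−0.0502+0.3934²/2)·2.7056) / 0.647092 = (0.276846 + 0.129278) / 0.647092 = 0.627615
d₂ = d₁ − σ√T = 0.627615 − 0.647092 = -0.019477
e^{−rT} = 0.945789
e^{−qT} = 0.872999
N(d₁) = 0.734872,  N(d₂) = 0.492230
Call price V = S·e^{−qT}·N(d₁) − K·e^{−rT}·N(d₂) = 73.803017 − 40.604926 = 33.198091
ρ = K·T·e^{−rT}·N(d₂) = 109.860687

price = 33.198091
ρ = 109.860687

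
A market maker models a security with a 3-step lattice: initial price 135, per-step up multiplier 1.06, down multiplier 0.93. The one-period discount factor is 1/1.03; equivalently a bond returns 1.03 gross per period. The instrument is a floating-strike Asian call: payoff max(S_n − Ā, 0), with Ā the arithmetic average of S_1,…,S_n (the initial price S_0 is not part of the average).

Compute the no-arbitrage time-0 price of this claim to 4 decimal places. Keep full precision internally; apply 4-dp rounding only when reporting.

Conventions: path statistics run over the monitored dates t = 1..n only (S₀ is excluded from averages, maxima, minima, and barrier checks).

Set p* = 0.7692 (from d < R < u); the path-dependent value is the discounted p*-expectation over all price paths.
Enumerate all 2^3 = 8 price paths (U = up ×1.06, D = down ×0.93); each path with k up-moves has probability p*^k·(1−p*)^(3−k).
DDD: Ā=116.9666, payoff=0.0000, prob=0.012289
UDD: Ā=133.3167, payoff=0.0000, prob=0.040965
DUD: Ā=127.4667, payoff=0.0000, prob=0.040965
UUD: Ā=145.2847, payoff=0.0000, prob=0.136550
DDU: Ā=122.0262, payoff=1.7410, prob=0.040965
UDU: Ā=139.0837, payoff=1.9843, prob=0.136550
DUU: Ā=133.2337, payoff=7.8343, prob=0.136550
UUU: Ā=151.8577, payoff=8.9294, prob=0.455166
Price = Σ prob·payoff / R^3 = 5.476431 / 1.092727 = 5.0117

price = 5.0117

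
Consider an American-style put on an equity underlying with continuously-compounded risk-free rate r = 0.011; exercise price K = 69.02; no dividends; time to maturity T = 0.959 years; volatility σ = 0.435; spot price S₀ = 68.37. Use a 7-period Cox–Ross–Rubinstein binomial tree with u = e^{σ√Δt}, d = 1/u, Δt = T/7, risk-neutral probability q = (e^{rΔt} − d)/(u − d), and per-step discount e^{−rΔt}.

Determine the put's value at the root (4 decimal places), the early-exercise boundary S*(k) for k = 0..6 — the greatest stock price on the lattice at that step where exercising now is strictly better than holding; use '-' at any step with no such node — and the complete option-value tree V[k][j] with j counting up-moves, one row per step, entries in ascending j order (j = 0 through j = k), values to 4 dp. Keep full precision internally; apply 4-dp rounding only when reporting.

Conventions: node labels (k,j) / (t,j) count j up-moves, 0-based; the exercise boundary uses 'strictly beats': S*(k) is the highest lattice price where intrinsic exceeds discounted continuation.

price = 11.9652
boundary = - - - - 35.9058 42.1784 49.5467
tree:
11.9652
16.2633 7.0490
21.4127 10.3796 3.2321
27.1793 14.8342 5.2778 0.8842
33.1142 20.4255 8.4362 1.6537 0.0000
38.4539 26.8416 13.0950 3.0928 0.0000 0.0000
42.9996 33.1142 19.4733 5.7842 0.0000 0.0000 0.0000
46.8692 38.4539 26.8416 10.8177 0.0000 0.0000 0.0000 0.0000

params: Δt=0.13700 u=1.17470 d=0.85128 q=0.46450 e^(-rΔt)=0.99849
t_7 payoffs: 46.8692 38.4539 26.8416 10.8177 0.0000 0.0000 0.0000 0.0000
t_6: node(6,0) S=26.0204 payoff=42.9996 vs cont=42.8956 → 42.9996 [stop]  node(6,1) S=35.9058 payoff=33.1142 vs cont=33.0103 → 33.1142 [stop]  node(6,2) S=49.5467 payoff=19.4733 vs cont=19.3693 → 19.4733 [stop]  node(6,3) S=68.3700 payoff=0.6500 vs cont=5.7842 → 5.7842 [wait]  node(6,4) S=94.3444 payoff=0.0000 vs cont=0.0000 → 0.0000 [wait]  node(6,5) S=130.1867 payoff=0.0000 vs cont=0.0000 → 0.0000 [wait]  node(6,6) S=179.6457 payoff=0.0000 vs cont=0.0000 → 0.0000 [wait]  ⇒ S*(6)=49.5467
t_5: node(5,0) S=30.5661 payoff=38.4539 vs cont=38.3500 → 38.4539 [stop]  node(5,1) S=42.1784 payoff=26.8416 vs cont=26.7377 → 26.8416 [stop]  node(5,2) S=58.2023 payoff=10.8177 vs cont=13.0950 → 13.0950 [wait]  node(5,3) S=80.3139 payoff=0.0000 vs cont=3.0928 → 3.0928 [wait]  node(5,4) S=110.8259 payoff=0.0000 vs cont=0.0000 → 0.0000 [wait]  node(5,5) S=152.9296 payoff=0.0000 vs cont=0.0000 → 0.0000 [wait]  ⇒ S*(5)=42.1784
t_4: node(4,0) S=35.9058 payoff=33.1142 vs cont=33.0103 → 33.1142 [stop]  node(4,1) S=49.5467 payoff=19.4733 vs cont=20.4255 → 20.4255 [wait]  node(4,2) S=68.3700 payoff=0.6500 vs cont=8.4362 → 8.4362 [wait]  node(4,3) S=94.3444 payoff=0.0000 vs cont=1.6537 → 1.6537 [wait]  node(4,4) S=130.1867 payoff=0.0000 vs cont=0.0000 → 0.0000 [wait]  ⇒ S*(4)=35.9058
t_3: node(3,0) S=42.1784 payoff=26.8416 vs cont=27.1793 → 27.1793 [wait]  node(3,1) S=58.2023 payoff=10.8177 vs cont=14.8342 → 14.8342 [wait]  node(3,2) S=80.3139 payoff=0.0000 vs cont=5.2778 → 5.2778 [wait]  node(3,3) S=110.8259 payoff=0.0000 vs cont=0.8842 → 0.8842 [wait]  ⇒ S*(3)=-
t_2: node(2,0) S=49.5467 payoff=19.4733 vs cont=21.4127 → 21.4127 [wait]  node(2,1) S=68.3700 payoff=0.6500 vs cont=10.3796 → 10.3796 [wait]  node(2,2) S=94.3444 payoff=0.0000 vs cont=3.2321 → 3.2321 [wait]  ⇒ S*(2)=-
t_1: node(1,0) S=58.2023 payoff=10.8177 vs cont=16.2633 → 16.2633 [wait]  node(1,1) S=80.3139 payoff=0.0000 vs cont=7.0490 → 7.0490 [wait]  ⇒ S*(1)=-
t_0: node(0,0) S=68.3700 payoff=0.6500 vs cont=11.9652 → 11.9652 [wait]  ⇒ S*(0)=-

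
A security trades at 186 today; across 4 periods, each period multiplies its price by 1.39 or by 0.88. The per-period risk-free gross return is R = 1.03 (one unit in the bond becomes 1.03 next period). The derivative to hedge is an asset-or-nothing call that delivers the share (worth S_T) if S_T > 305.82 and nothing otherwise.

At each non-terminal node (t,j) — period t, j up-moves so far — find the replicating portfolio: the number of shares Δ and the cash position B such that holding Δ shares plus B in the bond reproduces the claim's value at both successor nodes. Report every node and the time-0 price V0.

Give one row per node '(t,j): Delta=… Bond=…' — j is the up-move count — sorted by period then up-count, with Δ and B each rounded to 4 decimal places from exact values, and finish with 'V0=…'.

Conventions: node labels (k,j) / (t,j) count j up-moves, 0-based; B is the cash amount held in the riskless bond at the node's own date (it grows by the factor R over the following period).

(0,0): Delta=0.8394 Bond=-123.4523
(1,0): Delta=0.4294 Bond=-60.0459
(1,1): Delta=1.4624 Bond=-288.2201
(2,0): Delta=0.0000 Bond=0.0000
(2,1): Delta=1.0818 Bond=-210.2806
(2,2): Delta=2.0406 Bond=-504.6734
(3,0): Delta=0.0000 Bond=0.0000
(3,1): Delta=0.0000 Bond=0.0000
(3,2): Delta=2.7255 Bond=-736.4026
(3,3): Delta=1.0000 Bond=0.0000
V0=32.6738

Risk-neutral probability p* = (R−d)/(u−d) = (1.03−0.88)/(1.39−0.88) = 0.2941.
At maturity the claim pays: V(4,0)=0.0000, V(4,1)=0.0000, V(4,2)=0.0000, V(4,3)=439.5821, V(4,4)=694.3399
Node (3,0) S=126.7538: V=(p*·0.0000+(1−p*)·0.0000)/1.03=0.0000; Δ=(0.0000−0.0000)/(176.1878−111.5433)=0.0000; B=V−Δ·S=0.0000
Node (3,1) S=200.2134: V=(p*·0.0000+(1−p*)·0.0000)/1.03=0.0000; Δ=(0.0000−0.0000)/(278.2966−176.1878)=0.0000; B=V−Δ·S=0.0000
Node (3,2) S=316.2461: V=(p*·439.5821+(1−p*)·0.0000)/1.03=125.5232; Δ=(439.5821−0.0000)/(439.5821−278.2966)=2.7255; B=V−Δ·S=-736.4026
Node (3,3) S=499.5251: V=(p*·694.3399+(1−p*)·439.5821)/1.03=499.5251; Δ=(694.3399−439.5821)/(694.3399−439.5821)=1.0000; B=V−Δ·S=0.0000
Node (2,0) S=144.0384: V=(p*·0.0000+(1−p*)·0.0000)/1.03=0.0000; Δ=(0.0000−0.0000)/(200.2134−126.7538)=0.0000; B=V−Δ·S=0.0000
Node (2,1) S=227.5152: V=(p*·125.5232+(1−p*)·0.0000)/1.03=35.8433; Δ=(125.5232−0.0000)/(316.2461−200.2134)=1.0818; B=V−Δ·S=-210.2806
Node (2,2) S=359.3706: V=(p*·499.5251+(1−p*)·125.5232)/1.03=228.6638; Δ=(499.5251−125.5232)/(499.5251−316.2461)=2.0406; B=V−Δ·S=-504.6734
Node (1,0) S=163.6800: V=(p*·35.8433+(1−p*)·0.0000)/1.03=10.2351; Δ=(35.8433−0.0000)/(227.5152−144.0384)=0.4294; B=V−Δ·S=-60.0459
Node (1,1) S=258.5400: V=(p*·228.6638+(1−p*)·35.8433)/1.03=89.8594; Δ=(228.6638−35.8433)/(359.3706−227.5152)=1.4624; B=V−Δ·S=-288.2201
Node (0,0) S=186.0000: V=(p*·89.8594+(1−p*)·10.2351)/1.03=32.6738; Δ=(89.8594−10.2351)/(258.5400−163.6800)=0.8394; B=V−Δ·S=-123.4523
As a check, the time-0 holding Δ(0,0)·S0 + B(0,0) comes to 32.6738 — exactly V0.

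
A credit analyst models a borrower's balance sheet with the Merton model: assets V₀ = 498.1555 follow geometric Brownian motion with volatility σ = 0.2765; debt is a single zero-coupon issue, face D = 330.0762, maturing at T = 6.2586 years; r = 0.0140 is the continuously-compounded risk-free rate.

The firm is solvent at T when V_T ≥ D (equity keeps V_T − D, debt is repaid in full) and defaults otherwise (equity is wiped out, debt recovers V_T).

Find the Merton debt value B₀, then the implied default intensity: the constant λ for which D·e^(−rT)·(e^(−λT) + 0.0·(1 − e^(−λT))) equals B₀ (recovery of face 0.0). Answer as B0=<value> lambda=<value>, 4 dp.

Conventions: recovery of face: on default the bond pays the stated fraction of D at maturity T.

B0=266.6525 lambda=0.0201

Equity is a call on the firm's assets struck at D = 330.0762:
d₁ = [ln(V₀/D) + (r + σ²/2)T] / (σ√T)
   = [ln(498.1555/330.0762) + (0.0140 + 0.5·0.2765²)·6.2586] / (0.2765·√6.2586)
   = [0.411589 + 0.326862] / 0.691725 = 1.067550
d₂ = d₁ − σ√T = 1.067550 − 0.691725 = 0.375824
N(d₁) = 0.857138,  N(d₂) = 0.646476,  e^(−rT) = 0.916109
E₀ = V₀·N(d₁) − D·e^(−rT)·N(d₂)
   = 498.1555·0.857138 − 330.0762·0.916109·0.646476 = 231.502962
B₀ = V₀ − E₀ = 498.1555 − 231.502962 = 266.652538
e^(−λT) = (B₀·e^(rT)/D − 0)/(1 − 0) = (266.6525·1.091574/330.0762 − 0)/1 = 0.88182926
λ = −ln(0.88182926)/6.2586 = 0.020093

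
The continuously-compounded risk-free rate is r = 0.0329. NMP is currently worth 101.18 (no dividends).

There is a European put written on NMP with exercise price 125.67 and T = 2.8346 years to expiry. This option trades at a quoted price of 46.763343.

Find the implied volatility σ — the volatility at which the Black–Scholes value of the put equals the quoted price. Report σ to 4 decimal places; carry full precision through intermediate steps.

At σ = 0.5709 the Black–Scholes value reproduces the quote:
σ√T = 0.5709·√2.8346 = 0.961183
d₁ = (ln(S/K) + (r+σ²/2)T) / (σ√T) = (ln(101.18/125.67) + (0.0329+0.5709²/2)·2.8346) / 0.961183 = (-0.216758 + 0.555194) / 0.961183 = 0.352104
d₂ = d₁ − σ√T = 0.352104 − 0.961183 = -0.609079
e^{−rT} = 0.910958
N(−d₁) = 0.362380,  N(−d₂) = 0.728764
V = K·e^{−rT}·N(−d₂) − S·N(−d₁) = 83.428972 − 36.665629 = 46.763343 (the quoted price), and the Black–Scholes price is strictly increasing in σ, so σ is unique

sigma = 0.5709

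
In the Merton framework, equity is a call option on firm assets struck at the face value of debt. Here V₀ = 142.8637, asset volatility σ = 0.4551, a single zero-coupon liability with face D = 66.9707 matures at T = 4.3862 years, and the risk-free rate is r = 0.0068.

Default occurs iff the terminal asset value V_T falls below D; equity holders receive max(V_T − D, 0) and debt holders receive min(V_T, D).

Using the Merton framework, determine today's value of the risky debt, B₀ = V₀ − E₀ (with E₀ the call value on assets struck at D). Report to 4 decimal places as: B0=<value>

B0=55.1486

Apply the equity-as-call identities (strike 66.9707, horizon 4.3862 years):
d₁ = [ln(V₀/D) + (r + σ²/2)T] / (σ√T)
   = [ln(142.8637/66.9707) + (0.0068 + 0.5·0.4551²)·4.3862] / (0.4551·√4.3862)
   = [0.757636 + 0.484052] / 0.953128 = 1.302751
d₂ = d₁ − σ√T = 1.302751 − 0.953128 = 0.349624
N(d₁) = 0.903670,  N(d₂) = 0.636689,  e^(−rT) = 0.970614
E₀ = V₀·N(d₁) − D·e^(−rT)·N(d₂)
   = 142.8637·0.903670 − 66.9707·0.970614·0.636689 = 87.715120
B₀ = V₀ − E₀ = 142.8637 − 87.715120 = 55.148580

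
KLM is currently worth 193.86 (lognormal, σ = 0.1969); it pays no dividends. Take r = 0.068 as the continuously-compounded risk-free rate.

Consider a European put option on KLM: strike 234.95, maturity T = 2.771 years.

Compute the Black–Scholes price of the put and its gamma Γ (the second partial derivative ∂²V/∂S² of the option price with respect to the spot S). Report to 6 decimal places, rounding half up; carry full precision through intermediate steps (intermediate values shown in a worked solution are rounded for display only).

σ√T = 0.1969·√2.771 = 0.327766
d₁ = (ln(S/K) + (r+σ²/2)T) / (σ√T) = (ln(193.86/234.95) + (0.068+0.1969²/2)·2.771) / 0.327766 = (-0.192236 + 0.242143) / 0.327766 = 0.152264
d₂ = d₁ − σ√T = 0.152264 − 0.327766 = -0.175503
e^{−rT} = 0.828260
N(−d₁) = 0.439490,  N(−d₂) = 0.569658
Put price V = K·e^{−rT}·N(−d₂) − S·N(−d₁) = 110.855210 − 85.199443 = 25.655767
φ(d₁) = (1/√(2π))·e^{−d₁²/2} = 0.394344
Γ = φ(d₁) / (S·σ·√T) = 0.006206

price = 25.655767
Γ = 0.006206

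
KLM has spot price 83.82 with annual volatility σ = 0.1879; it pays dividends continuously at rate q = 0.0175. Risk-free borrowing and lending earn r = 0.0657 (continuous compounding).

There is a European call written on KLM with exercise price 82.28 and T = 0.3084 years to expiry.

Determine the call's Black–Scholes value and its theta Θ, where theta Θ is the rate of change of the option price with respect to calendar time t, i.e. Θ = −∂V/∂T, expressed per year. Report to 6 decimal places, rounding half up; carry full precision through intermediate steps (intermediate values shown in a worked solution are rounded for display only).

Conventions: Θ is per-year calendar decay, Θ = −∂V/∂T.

price = 4.954806
Θ = -7.516921

σ√T = 0.1879·√0.3084 = 0.104348
d₁ = (ln(S/K) + (r−q+σ²/2)T) / (σ√T) = (ln(83.82/82.28) + (0.0657−0.0175+0.1879²/2)·0.3084) / 0.104348 = (0.018544 + 0.020309) / 0.104348 = 0.372338
d₂ = d₁ − σ√T = 0.372338 − 0.104348 = 0.267990
e^{−rT} = 0.979942
e^{−qT} = 0.994618
N(d₁) = 0.645179,  N(d₂) = 0.605646
Call price V = S·e^{−qT}·N(d₁) − K·e^{−rT}·N(d₂) = 53.787858 − 48.833052 = 4.954806
φ(d₁) = (1/√(2π))·e^{−d₁²/2} = 0.372225
Θ = −S·e^{−qT}·φ(d₁)·σ/(2√T) + q·S·e^{−qT}·N(d₁) − r·K·e^{−rT}·N(d₂) = −5.249877 + 0.941288 − 3.208331 = -7.516921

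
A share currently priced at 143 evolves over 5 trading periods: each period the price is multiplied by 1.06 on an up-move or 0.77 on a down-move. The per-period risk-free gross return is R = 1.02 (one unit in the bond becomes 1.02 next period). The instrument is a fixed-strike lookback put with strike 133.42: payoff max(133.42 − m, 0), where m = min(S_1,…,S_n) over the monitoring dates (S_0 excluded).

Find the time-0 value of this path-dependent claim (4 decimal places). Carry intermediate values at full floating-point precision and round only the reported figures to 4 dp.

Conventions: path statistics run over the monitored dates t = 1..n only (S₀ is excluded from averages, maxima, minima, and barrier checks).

price = 8.9974

Under the martingale measure an up-move has probability p* = 0.8621; value the claim as the probability-weighted average of per-path payoffs, discounted 5 periods at R = 1.02.
Enumerate all 2^5 = 32 price paths (U = up ×1.06, D = down ×0.77); each path with k up-moves has probability p*^k·(1−p*)^(5−k).
DDDDD: m=38.7070, payoff=94.7130, prob=0.000050
UDDDD: m=53.2850, payoff=80.1350, prob=0.000312
DUDDD: m=53.2850, payoff=80.1350, prob=0.000312
UUDDD: m=73.3533, payoff=60.0667, prob=0.001950
DDUDD: m=53.2850, payoff=80.1350, prob=0.000312
UDUDD: m=73.3533, payoff=60.0667, prob=0.001950
DUUDD: m=73.3533, payoff=60.0667, prob=0.001950
UUUDD: m=100.9799, payoff=32.4401, prob=0.012188
DDDUD: m=53.2850, payoff=80.1350, prob=0.000312
UDDUD: m=73.3533, payoff=60.0667, prob=0.001950
DUDUD: m=73.3533, payoff=60.0667, prob=0.001950
UUDUD: m=100.9799, payoff=32.4401, prob=0.012188
DDUUD: m=73.3533, payoff=60.0667, prob=0.001950
UDUUD: m=100.9799, payoff=32.4401, prob=0.012188
DUUUD: m=100.9799, payoff=32.4401, prob=0.012188
UUUUD: m=139.0113, payoff=0.0000, prob=0.076178
DDDDU: m=50.2688, payoff=83.1512, prob=0.000312
UDDDU: m=69.2013, payoff=64.2187, prob=0.001950
DUDDU: m=69.2013, payoff=64.2187, prob=0.001950
UUDDU: m=95.2641, payoff=38.1559, prob=0.012188
DDUDU: m=69.2013, payoff=64.2187, prob=0.001950
UDUDU: m=95.2641, payoff=38.1559, prob=0.012188
DUUDU: m=95.2641, payoff=38.1559, prob=0.012188
UUUDU: m=131.1428, payoff=2.2772, prob=0.076178
DDDUU: m=65.2842, payoff=68.1358, prob=0.001950
UDDUU: m=89.8718, payoff=43.5482, prob=0.012188
DUDUU: m=89.8718, payoff=43.5482, prob=0.012188
UUDUU: m=123.7196, payoff=9.7004, prob=0.076178
DDUUU: m=84.7847, payoff=48.6353, prob=0.012188
UDUUU: m=116.7166, payoff=16.7034, prob=0.076178
DUUUU: m=110.1100, payoff=23.3100, prob=0.076178
UUUUU: m=151.5800, payoff=0.0000, prob=0.476113
Price = Σ prob·payoff / R^5 = 9.933827 / 1.104081 = 8.9974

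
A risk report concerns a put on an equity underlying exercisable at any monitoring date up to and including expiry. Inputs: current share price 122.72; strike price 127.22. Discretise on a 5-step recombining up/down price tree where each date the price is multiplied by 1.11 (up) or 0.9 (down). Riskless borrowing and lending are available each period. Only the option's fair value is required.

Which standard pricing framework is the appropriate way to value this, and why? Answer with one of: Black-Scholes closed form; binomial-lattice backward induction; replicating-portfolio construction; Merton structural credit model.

Key observation: an American put (K = 127.22, S₀ = 122.72) on a 5-date tree has no closed form — the optimal stopping decision is embedded and must be resolved recursively from expiry.

framework: binomial-lattice backward induction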